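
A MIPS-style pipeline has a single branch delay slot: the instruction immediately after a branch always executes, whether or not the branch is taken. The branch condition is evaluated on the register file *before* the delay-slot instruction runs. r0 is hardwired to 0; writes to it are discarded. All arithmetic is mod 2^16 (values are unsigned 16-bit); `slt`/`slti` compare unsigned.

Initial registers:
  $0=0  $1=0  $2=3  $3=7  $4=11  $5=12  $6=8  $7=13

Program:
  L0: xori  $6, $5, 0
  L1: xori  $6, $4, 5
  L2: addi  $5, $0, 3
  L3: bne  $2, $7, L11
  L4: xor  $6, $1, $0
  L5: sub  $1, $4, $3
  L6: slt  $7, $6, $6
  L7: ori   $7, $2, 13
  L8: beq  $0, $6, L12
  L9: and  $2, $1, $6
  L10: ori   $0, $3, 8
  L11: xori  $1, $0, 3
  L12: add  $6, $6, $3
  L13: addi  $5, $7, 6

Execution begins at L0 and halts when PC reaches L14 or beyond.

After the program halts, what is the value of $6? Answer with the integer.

  step pc=0: xori  $6, $5, 0  regs=(0,0,3,7,11,12,12,13)
  step pc=1: xori  $6, $4, 5  regs=(0,0,3,7,11,12,14,13)
  step pc=2: addi  $5, $0, 3  regs=(0,0,3,7,11,3,14,13)
  step pc=3: bne  $2, $7, L11  cond=T  regs=(0,0,3,7,11,3,14,13)
  step pc=4: xor  $6, $1, $0  regs=(0,0,3,7,11,3,0,13)
  step pc=11: xori  $1, $0, 3  regs=(0,3,3,7,11,3,0,13)
  step pc=12: add  $6, $6, $3  regs=(0,3,3,7,11,3,7,13)
  step pc=13: addi  $5, $7, 6  regs=(0,3,3,7,11,19,7,13)

7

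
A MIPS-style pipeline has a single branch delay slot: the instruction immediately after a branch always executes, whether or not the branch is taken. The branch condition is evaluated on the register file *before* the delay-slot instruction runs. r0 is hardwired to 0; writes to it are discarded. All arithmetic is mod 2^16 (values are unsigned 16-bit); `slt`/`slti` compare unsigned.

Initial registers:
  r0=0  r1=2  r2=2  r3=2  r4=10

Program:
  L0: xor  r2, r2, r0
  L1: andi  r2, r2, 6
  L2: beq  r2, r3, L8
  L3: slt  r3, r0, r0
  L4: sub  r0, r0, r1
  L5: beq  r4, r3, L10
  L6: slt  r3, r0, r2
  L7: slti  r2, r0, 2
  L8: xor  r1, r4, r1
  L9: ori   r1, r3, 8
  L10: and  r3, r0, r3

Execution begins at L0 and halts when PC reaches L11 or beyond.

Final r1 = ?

  step pc=0: xor  r2, r2, r0  regs=(0,2,2,2,10)
  step pc=1: andi  r2, r2, 6  regs=(0,2,2,2,10)
  step pc=2: beq  r2, r3, L8  cond=T  regs=(0,2,2,2,10)
  step pc=3: slt  r3, r0, r0  regs=(0,2,2,0,10)
  step pc=8: xor  r1, r4, r1  regs=(0,8,2,0,10)
  step pc=9: ori   r1, r3, 8  regs=(0,8,2,0,10)
  step pc=10: and  r3, r0, r3  regs=(0,8,2,0,10)

8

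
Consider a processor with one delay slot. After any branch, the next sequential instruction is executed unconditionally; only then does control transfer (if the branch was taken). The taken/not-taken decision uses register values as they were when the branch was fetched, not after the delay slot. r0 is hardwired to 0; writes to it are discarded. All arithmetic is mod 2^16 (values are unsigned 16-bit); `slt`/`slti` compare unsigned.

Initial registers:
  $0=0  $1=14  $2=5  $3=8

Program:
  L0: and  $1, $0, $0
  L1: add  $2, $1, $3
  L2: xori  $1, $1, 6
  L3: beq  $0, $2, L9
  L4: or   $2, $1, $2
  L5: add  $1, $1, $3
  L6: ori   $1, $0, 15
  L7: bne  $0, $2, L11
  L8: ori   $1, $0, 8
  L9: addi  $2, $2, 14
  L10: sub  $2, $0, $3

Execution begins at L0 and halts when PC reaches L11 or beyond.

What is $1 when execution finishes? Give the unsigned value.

8

  step pc=0: and  $1, $0, $0  regs=(0,0,5,8)
  step pc=1: add  $2, $1, $3  regs=(0,0,8,8)
  step pc=2: xori  $1, $1, 6  regs=(0,6,8,8)
  step pc=3: beq  $0, $2, L9  cond=F  regs=(0,6,8,8)
  step pc=4: or   $2, $1, $2  regs=(0,6,14,8)
  step pc=5: add  $1, $1, $3  regs=(0,14,14,8)
  step pc=6: ori   $1, $0, 15  regs=(0,15,14,8)
  step pc=7: bne  $0, $2, L11  cond=T  regs=(0,15,14,8)
  step pc=8: ori   $1, $0, 8  regs=(0,8,14,8)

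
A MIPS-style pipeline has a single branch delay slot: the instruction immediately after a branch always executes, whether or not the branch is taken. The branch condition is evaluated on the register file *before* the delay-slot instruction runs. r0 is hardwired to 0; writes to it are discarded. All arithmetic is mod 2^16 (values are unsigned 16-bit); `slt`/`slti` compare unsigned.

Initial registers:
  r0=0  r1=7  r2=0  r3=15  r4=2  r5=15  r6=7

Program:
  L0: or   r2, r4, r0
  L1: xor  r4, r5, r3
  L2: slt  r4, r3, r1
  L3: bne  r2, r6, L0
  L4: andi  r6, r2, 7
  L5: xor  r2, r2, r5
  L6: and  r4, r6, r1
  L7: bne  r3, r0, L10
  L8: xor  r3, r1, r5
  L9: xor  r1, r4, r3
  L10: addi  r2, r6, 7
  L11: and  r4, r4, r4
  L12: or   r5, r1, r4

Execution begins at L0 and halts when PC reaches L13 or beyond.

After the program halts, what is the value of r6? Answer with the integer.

#0 or   r2, r4, r0 ; 0/7/2/15/2/15/7
#1 xor  r4, r5, r3 ; 0/7/2/15/0/15/7
#2 slt  r4, r3, r1 ; 0/7/2/15/0/15/7
#3 bne  r2, r6, L0 ; 0/7/2/15/0/15/7 ; →target
#4 andi  r6, r2, 7 ; 0/7/2/15/0/15/2
#0 or   r2, r4, r0 ; 0/7/0/15/0/15/2
#1 xor  r4, r5, r3 ; 0/7/0/15/0/15/2
#2 slt  r4, r3, r1 ; 0/7/0/15/0/15/2
#3 bne  r2, r6, L0 ; 0/7/0/15/0/15/2 ; →target
#4 andi  r6, r2, 7 ; 0/7/0/15/0/15/0
#0 or   r2, r4, r0 ; 0/7/0/15/0/15/0
#1 xor  r4, r5, r3 ; 0/7/0/15/0/15/0
#2 slt  r4, r3, r1 ; 0/7/0/15/0/15/0
#3 bne  r2, r6, L0 ; 0/7/0/15/0/15/0 ; →fallthru
#4 andi  r6, r2, 7 ; 0/7/0/15/0/15/0
#5 xor  r2, r2, r5 ; 0/7/15/15/0/15/0
#6 and  r4, r6, r1 ; 0/7/15/15/0/15/0
#7 bne  r3, r0, L10 ; 0/7/15/15/0/15/0 ; →target
#8 xor  r3, r1, r5 ; 0/7/15/8/0/15/0
#10 addi  r2, r6, 7 ; 0/7/7/8/0/15/0
#11 and  r4, r4, r4 ; 0/7/7/8/0/15/0
#12 or   r5, r1, r4 ; 0/7/7/8/0/7/0

0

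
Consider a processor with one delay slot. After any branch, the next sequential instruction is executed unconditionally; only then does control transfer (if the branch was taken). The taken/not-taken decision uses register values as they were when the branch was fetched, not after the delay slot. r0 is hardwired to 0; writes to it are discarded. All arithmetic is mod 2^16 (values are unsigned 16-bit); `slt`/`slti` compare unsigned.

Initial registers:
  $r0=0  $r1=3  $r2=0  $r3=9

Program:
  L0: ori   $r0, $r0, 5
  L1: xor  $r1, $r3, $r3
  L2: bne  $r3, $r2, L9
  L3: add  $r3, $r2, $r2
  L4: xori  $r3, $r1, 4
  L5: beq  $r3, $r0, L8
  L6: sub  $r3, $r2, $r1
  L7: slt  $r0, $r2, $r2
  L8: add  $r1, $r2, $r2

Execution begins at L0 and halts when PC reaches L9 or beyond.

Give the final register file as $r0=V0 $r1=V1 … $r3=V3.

$r0=0 $r1=0 $r2=0 $r3=0

PC=0  ori   $r0, $r0, 5      | $r0=0 $r1=3 $r2=0 $r3=9
PC=1  xor  $r1, $r3, $r3     | $r0=0 $r1=0 $r2=0 $r3=9
PC=2  bne  $r3, $r2, L9      | $r0=0 $r1=0 $r2=0 $r3=9  [TAKEN]
PC=3  add  $r3, $r2, $r2     | $r0=0 $r1=0 $r2=0 $r3=0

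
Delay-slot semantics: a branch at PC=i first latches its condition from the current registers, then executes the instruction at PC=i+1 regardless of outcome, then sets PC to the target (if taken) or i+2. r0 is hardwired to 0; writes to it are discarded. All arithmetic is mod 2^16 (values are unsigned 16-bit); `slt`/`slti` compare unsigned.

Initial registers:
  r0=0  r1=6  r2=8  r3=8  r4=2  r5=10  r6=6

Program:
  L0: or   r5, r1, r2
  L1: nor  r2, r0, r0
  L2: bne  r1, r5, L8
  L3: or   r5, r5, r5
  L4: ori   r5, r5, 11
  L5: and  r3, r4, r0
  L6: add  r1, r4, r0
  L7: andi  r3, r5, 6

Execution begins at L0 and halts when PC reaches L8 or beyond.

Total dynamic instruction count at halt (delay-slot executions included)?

4

[0] or   r5, r1, r2  →  {r0:0, r1:6, r2:8, r3:8, r4:2, r5:14, r6:6}
[1] nor  r2, r0, r0  →  {r0:0, r1:6, r2:65535, r3:8, r4:2, r5:14, r6:6}
[2] bne  r1, r5, L8  →  {r0:0, r1:6, r2:65535, r3:8, r4:2, r5:14, r6:6}  ⟨branch taken⟩
[3] or   r5, r5, r5  →  {r0:0, r1:6, r2:65535, r3:8, r4:2, r5:14, r6:6}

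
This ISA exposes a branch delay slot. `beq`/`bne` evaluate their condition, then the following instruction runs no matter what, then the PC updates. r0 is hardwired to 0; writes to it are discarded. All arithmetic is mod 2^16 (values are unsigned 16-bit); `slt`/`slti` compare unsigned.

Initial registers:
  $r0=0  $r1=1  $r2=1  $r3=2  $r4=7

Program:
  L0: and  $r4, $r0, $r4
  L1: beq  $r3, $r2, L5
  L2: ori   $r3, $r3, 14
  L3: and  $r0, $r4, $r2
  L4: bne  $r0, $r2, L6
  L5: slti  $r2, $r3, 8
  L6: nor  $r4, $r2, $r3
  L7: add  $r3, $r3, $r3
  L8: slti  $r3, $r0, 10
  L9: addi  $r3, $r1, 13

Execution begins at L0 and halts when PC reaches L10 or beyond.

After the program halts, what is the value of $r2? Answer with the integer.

[0] and  $r4, $r0, $r4  →  {$r0:0, $r1:1, $r2:1, $r3:2, $r4:0}
[1] beq  $r3, $r2, L5  →  {$r0:0, $r1:1, $r2:1, $r3:2, $r4:0}  ⟨branch fallthrough⟩
[2] ori   $r3, $r3, 14  →  {$r0:0, $r1:1, $r2:1, $r3:14, $r4:0}
[3] and  $r0, $r4, $r2  →  {$r0:0, $r1:1, $r2:1, $r3:14, $r4:0}
[4] bne  $r0, $r2, L6  →  {$r0:0, $r1:1, $r2:1, $r3:14, $r4:0}  ⟨branch taken⟩
[5] slti  $r2, $r3, 8  →  {$r0:0, $r1:1, $r2:0, $r3:14, $r4:0}
[6] nor  $r4, $r2, $r3  →  {$r0:0, $r1:1, $r2:0, $r3:14, $r4:65521}
[7] add  $r3, $r3, $r3  →  {$r0:0, $r1:1, $r2:0, $r3:28, $r4:65521}
[8] slti  $r3, $r0, 10  →  {$r0:0, $r1:1, $r2:0, $r3:1, $r4:65521}
[9] addi  $r3, $r1, 13  →  {$r0:0, $r1:1, $r2:0, $r3:14, $r4:65521}

0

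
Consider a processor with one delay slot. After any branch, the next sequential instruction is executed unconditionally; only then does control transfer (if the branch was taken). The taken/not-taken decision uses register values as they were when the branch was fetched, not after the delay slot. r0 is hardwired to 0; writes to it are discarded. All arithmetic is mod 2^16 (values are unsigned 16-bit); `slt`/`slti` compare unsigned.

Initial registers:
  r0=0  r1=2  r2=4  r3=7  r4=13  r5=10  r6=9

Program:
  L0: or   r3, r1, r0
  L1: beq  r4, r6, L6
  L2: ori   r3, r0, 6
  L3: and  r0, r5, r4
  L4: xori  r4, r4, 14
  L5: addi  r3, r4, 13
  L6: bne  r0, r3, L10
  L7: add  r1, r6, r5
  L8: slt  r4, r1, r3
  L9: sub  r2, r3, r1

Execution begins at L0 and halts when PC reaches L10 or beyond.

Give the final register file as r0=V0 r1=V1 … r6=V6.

r0=0 r1=19 r2=4 r3=16 r4=3 r5=10 r6=9

[0] or   r3, r1, r0  →  {r0:0, r1:2, r2:4, r3:2, r4:13, r5:10, r6:9}
[1] beq  r4, r6, L6  →  {r0:0, r1:2, r2:4, r3:2, r4:13, r5:10, r6:9}  ⟨branch fallthrough⟩
[2] ori   r3, r0, 6  →  {r0:0, r1:2, r2:4, r3:6, r4:13, r5:10, r6:9}
[3] and  r0, r5, r4  →  {r0:0, r1:2, r2:4, r3:6, r4:13, r5:10, r6:9}
[4] xori  r4, r4, 14  →  {r0:0, r1:2, r2:4, r3:6, r4:3, r5:10, r6:9}
[5] addi  r3, r4, 13  →  {r0:0, r1:2, r2:4, r3:16, r4:3, r5:10, r6:9}
[6] bne  r0, r3, L10  →  {r0:0, r1:2, r2:4, r3:16, r4:3, r5:10, r6:9}  ⟨branch taken⟩
[7] add  r1, r6, r5  →  {r0:0, r1:19, r2:4, r3:16, r4:3, r5:10, r6:9}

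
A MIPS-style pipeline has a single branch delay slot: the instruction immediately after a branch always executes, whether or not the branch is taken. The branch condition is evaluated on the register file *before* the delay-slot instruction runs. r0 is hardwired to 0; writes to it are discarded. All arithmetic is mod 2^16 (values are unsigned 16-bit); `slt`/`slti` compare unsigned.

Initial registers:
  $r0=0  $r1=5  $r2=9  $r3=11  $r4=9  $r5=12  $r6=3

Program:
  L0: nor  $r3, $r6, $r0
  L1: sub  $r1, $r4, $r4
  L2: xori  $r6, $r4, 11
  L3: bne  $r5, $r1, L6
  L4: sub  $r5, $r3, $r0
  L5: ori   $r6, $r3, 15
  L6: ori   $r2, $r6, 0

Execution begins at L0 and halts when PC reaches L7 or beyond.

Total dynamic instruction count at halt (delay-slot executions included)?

#0 nor  $r3, $r6, $r0 ; 0/5/9/65532/9/12/3
#1 sub  $r1, $r4, $r4 ; 0/0/9/65532/9/12/3
#2 xori  $r6, $r4, 11 ; 0/0/9/65532/9/12/2
#3 bne  $r5, $r1, L6 ; 0/0/9/65532/9/12/2 ; →target
#4 sub  $r5, $r3, $r0 ; 0/0/9/65532/9/65532/2
#6 ori   $r2, $r6, 0 ; 0/0/2/65532/9/65532/2

6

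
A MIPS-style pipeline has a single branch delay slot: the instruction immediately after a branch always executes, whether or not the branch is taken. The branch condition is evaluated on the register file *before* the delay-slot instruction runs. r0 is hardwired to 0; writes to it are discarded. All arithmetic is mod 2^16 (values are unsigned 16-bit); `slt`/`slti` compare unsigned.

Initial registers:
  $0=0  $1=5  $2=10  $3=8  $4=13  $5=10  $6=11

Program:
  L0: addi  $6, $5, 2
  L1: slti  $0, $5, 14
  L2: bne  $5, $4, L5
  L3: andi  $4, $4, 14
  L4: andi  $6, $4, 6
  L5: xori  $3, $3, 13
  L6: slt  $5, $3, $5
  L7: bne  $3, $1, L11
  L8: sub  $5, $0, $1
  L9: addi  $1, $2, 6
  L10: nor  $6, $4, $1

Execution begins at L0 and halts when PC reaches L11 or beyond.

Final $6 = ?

#0 addi  $6, $5, 2 ; 0/5/10/8/13/10/12
#1 slti  $0, $5, 14 ; 0/5/10/8/13/10/12
#2 bne  $5, $4, L5 ; 0/5/10/8/13/10/12 ; →target
#3 andi  $4, $4, 14 ; 0/5/10/8/12/10/12
#5 xori  $3, $3, 13 ; 0/5/10/5/12/10/12
#6 slt  $5, $3, $5 ; 0/5/10/5/12/1/12
#7 bne  $3, $1, L11 ; 0/5/10/5/12/1/12 ; →fallthru
#8 sub  $5, $0, $1 ; 0/5/10/5/12/65531/12
#9 addi  $1, $2, 6 ; 0/16/10/5/12/65531/12
#10 nor  $6, $4, $1 ; 0/16/10/5/12/65531/65507

65507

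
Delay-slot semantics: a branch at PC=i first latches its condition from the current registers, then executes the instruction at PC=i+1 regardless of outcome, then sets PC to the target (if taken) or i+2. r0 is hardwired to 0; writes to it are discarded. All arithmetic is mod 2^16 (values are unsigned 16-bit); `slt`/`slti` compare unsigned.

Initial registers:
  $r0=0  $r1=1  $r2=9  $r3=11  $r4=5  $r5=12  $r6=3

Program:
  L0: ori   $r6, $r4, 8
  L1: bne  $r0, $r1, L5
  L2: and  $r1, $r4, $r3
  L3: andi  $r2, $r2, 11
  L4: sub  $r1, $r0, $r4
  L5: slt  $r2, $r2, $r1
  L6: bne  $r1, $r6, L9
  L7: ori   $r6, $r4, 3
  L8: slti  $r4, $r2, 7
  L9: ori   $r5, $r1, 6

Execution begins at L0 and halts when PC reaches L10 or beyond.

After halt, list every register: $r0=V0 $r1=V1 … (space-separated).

$r0=0 $r1=1 $r2=0 $r3=11 $r4=5 $r5=7 $r6=7

  step pc=0: ori   $r6, $r4, 8  regs=(0,1,9,11,5,12,13)
  step pc=1: bne  $r0, $r1, L5  cond=T  regs=(0,1,9,11,5,12,13)
  step pc=2: and  $r1, $r4, $r3  regs=(0,1,9,11,5,12,13)
  step pc=5: slt  $r2, $r2, $r1  regs=(0,1,0,11,5,12,13)
  step pc=6: bne  $r1, $r6, L9  cond=T  regs=(0,1,0,11,5,12,13)
  step pc=7: ori   $r6, $r4, 3  regs=(0,1,0,11,5,12,7)
  step pc=9: ori   $r5, $r1, 6  regs=(0,1,0,11,5,7,7)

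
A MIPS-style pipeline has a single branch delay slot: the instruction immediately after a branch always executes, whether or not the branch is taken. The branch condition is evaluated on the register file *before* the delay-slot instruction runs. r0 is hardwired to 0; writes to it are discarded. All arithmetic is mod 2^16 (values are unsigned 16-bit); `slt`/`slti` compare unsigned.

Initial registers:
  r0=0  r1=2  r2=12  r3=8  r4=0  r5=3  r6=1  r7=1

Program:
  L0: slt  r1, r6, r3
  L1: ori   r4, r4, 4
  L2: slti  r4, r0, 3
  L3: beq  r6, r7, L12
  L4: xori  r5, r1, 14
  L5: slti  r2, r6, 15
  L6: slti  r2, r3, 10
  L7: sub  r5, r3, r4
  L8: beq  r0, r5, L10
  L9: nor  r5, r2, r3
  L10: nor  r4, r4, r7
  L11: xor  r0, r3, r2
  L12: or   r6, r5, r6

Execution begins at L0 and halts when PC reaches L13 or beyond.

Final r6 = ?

15

PC=0  slt  r1, r6, r3        | r0=0 r1=1 r2=12 r3=8 r4=0 r5=3 r6=1 r7=1
PC=1  ori   r4, r4, 4        | r0=0 r1=1 r2=12 r3=8 r4=4 r5=3 r6=1 r7=1
PC=2  slti  r4, r0, 3        | r0=0 r1=1 r2=12 r3=8 r4=1 r5=3 r6=1 r7=1
PC=3  beq  r6, r7, L12       | r0=0 r1=1 r2=12 r3=8 r4=1 r5=3 r6=1 r7=1  [TAKEN]
PC=4  xori  r5, r1, 14       | r0=0 r1=1 r2=12 r3=8 r4=1 r5=15 r6=1 r7=1
PC=12 or   r6, r5, r6        | r0=0 r1=1 r2=12 r3=8 r4=1 r5=15 r6=15 r7=1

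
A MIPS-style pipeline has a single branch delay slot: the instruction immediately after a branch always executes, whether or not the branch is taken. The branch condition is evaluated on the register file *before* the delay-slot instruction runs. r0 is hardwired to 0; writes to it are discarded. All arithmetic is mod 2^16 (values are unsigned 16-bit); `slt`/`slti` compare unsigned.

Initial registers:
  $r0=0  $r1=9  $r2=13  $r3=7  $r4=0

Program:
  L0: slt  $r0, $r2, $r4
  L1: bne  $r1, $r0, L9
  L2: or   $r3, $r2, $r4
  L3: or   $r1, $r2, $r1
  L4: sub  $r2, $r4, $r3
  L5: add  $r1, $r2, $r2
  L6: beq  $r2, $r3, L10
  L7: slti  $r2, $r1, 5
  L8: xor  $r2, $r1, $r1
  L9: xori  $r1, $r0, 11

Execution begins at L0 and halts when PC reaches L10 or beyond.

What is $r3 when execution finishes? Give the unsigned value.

PC=0  slt  $r0, $r2, $r4     | $r0=0 $r1=9 $r2=13 $r3=7 $r4=0
PC=1  bne  $r1, $r0, L9      | $r0=0 $r1=9 $r2=13 $r3=7 $r4=0  [TAKEN]
PC=2  or   $r3, $r2, $r4     | $r0=0 $r1=9 $r2=13 $r3=13 $r4=0
PC=9  xori  $r1, $r0, 11     | $r0=0 $r1=11 $r2=13 $r3=13 $r4=0

13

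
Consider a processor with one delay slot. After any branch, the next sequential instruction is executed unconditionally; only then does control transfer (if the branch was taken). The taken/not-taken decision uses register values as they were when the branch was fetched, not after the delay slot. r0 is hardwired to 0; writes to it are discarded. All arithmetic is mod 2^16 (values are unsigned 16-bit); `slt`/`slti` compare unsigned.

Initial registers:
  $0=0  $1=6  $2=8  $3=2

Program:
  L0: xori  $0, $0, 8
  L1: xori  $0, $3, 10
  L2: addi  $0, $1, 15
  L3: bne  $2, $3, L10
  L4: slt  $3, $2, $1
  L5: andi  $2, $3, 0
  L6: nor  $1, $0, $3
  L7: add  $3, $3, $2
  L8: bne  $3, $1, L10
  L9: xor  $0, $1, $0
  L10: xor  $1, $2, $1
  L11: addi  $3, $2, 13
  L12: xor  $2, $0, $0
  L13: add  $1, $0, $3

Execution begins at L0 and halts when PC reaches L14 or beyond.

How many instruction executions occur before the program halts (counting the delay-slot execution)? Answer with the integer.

[0] xori  $0, $0, 8  →  {$0:0, $1:6, $2:8, $3:2}
[1] xori  $0, $3, 10  →  {$0:0, $1:6, $2:8, $3:2}
[2] addi  $0, $1, 15  →  {$0:0, $1:6, $2:8, $3:2}
[3] bne  $2, $3, L10  →  {$0:0, $1:6, $2:8, $3:2}  ⟨branch taken⟩
[4] slt  $3, $2, $1  →  {$0:0, $1:6, $2:8, $3:0}
[10] xor  $1, $2, $1  →  {$0:0, $1:14, $2:8, $3:0}
[11] addi  $3, $2, 13  →  {$0:0, $1:14, $2:8, $3:21}
[12] xor  $2, $0, $0  →  {$0:0, $1:14, $2:0, $3:21}
[13] add  $1, $0, $3  →  {$0:0, $1:21, $2:0, $3:21}

9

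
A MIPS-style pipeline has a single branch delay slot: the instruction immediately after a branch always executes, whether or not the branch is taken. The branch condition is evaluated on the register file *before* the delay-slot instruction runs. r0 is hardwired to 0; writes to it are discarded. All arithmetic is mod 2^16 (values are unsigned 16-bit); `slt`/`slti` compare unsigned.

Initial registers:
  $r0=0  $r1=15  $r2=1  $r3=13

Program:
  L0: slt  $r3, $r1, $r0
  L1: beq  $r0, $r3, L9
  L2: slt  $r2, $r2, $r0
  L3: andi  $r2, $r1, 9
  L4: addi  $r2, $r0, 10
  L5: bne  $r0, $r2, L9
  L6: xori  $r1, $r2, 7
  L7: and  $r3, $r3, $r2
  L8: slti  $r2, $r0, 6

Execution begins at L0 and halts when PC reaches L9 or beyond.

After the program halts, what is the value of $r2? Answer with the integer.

[0] slt  $r3, $r1, $r0  →  {$r0:0, $r1:15, $r2:1, $r3:0}
[1] beq  $r0, $r3, L9  →  {$r0:0, $r1:15, $r2:1, $r3:0}  ⟨branch taken⟩
[2] slt  $r2, $r2, $r0  →  {$r0:0, $r1:15, $r2:0, $r3:0}

0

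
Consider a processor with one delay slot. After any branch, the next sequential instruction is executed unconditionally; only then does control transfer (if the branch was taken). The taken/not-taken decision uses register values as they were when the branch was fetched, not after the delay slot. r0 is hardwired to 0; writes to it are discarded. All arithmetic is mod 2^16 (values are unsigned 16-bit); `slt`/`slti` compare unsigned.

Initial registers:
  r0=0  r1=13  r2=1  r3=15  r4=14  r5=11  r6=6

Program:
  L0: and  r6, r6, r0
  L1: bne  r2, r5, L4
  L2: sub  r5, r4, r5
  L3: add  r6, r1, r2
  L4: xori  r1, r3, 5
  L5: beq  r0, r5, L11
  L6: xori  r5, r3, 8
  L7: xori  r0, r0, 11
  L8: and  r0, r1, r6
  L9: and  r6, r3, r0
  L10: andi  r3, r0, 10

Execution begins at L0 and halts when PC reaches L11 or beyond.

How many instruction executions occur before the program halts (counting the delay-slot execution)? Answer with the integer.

10

#0 and  r6, r6, r0 ; 0/13/1/15/14/11/0
#1 bne  r2, r5, L4 ; 0/13/1/15/14/11/0 ; →target
#2 sub  r5, r4, r5 ; 0/13/1/15/14/3/0
#4 xori  r1, r3, 5 ; 0/10/1/15/14/3/0
#5 beq  r0, r5, L11 ; 0/10/1/15/14/3/0 ; →fallthru
#6 xori  r5, r3, 8 ; 0/10/1/15/14/7/0
#7 xori  r0, r0, 11 ; 0/10/1/15/14/7/0
#8 and  r0, r1, r6 ; 0/10/1/15/14/7/0
#9 and  r6, r3, r0 ; 0/10/1/15/14/7/0
#10 andi  r3, r0, 10 ; 0/10/1/0/14/7/0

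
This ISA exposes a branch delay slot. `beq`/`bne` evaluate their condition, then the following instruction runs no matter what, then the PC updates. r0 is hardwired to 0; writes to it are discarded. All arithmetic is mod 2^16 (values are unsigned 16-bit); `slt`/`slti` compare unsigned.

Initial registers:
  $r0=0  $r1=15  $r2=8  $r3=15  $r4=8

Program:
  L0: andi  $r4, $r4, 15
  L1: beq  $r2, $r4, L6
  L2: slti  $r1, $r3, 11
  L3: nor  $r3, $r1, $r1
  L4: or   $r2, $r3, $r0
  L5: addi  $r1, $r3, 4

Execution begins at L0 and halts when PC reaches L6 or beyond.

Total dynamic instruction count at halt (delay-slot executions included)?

3

PC=0  andi  $r4, $r4, 15     | $r0=0 $r1=15 $r2=8 $r3=15 $r4=8
PC=1  beq  $r2, $r4, L6      | $r0=0 $r1=15 $r2=8 $r3=15 $r4=8  [TAKEN]
PC=2  slti  $r1, $r3, 11     | $r0=0 $r1=0 $r2=8 $r3=15 $r4=8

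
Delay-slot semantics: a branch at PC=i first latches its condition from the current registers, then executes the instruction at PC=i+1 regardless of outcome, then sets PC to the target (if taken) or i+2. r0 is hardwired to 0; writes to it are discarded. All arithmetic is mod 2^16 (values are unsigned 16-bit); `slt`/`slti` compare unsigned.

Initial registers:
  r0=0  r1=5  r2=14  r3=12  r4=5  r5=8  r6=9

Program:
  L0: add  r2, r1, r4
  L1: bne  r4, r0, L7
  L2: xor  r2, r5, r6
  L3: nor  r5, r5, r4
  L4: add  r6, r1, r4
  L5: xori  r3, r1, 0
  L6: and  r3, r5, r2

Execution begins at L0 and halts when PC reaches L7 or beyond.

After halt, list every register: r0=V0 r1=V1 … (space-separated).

r0=0 r1=5 r2=1 r3=12 r4=5 r5=8 r6=9

[0] add  r2, r1, r4  →  {r0:0, r1:5, r2:10, r3:12, r4:5, r5:8, r6:9}
[1] bne  r4, r0, L7  →  {r0:0, r1:5, r2:10, r3:12, r4:5, r5:8, r6:9}  ⟨branch taken⟩
[2] xor  r2, r5, r6  →  {r0:0, r1:5, r2:1, r3:12, r4:5, r5:8, r6:9}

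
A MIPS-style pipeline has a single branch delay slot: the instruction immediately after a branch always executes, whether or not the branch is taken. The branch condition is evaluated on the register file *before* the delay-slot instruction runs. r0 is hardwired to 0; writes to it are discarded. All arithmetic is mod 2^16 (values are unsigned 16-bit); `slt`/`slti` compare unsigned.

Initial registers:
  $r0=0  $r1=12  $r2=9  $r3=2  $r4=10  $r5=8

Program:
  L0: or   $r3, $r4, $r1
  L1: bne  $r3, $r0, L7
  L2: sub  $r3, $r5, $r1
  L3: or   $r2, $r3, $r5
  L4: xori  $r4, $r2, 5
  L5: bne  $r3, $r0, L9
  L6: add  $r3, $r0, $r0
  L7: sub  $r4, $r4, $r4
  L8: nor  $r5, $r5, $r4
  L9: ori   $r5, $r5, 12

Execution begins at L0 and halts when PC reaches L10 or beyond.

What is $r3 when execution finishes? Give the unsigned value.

[0] or   $r3, $r4, $r1  →  {$r0:0, $r1:12, $r2:9, $r3:14, $r4:10, $r5:8}
[1] bne  $r3, $r0, L7  →  {$r0:0, $r1:12, $r2:9, $r3:14, $r4:10, $r5:8}  ⟨branch taken⟩
[2] sub  $r3, $r5, $r1  →  {$r0:0, $r1:12, $r2:9, $r3:65532, $r4:10, $r5:8}
[7] sub  $r4, $r4, $r4  →  {$r0:0, $r1:12, $r2:9, $r3:65532, $r4:0, $r5:8}
[8] nor  $r5, $r5, $r4  →  {$r0:0, $r1:12, $r2:9, $r3:65532, $r4:0, $r5:65527}
[9] ori   $r5, $r5, 12  →  {$r0:0, $r1:12, $r2:9, $r3:65532, $r4:0, $r5:65535}

65532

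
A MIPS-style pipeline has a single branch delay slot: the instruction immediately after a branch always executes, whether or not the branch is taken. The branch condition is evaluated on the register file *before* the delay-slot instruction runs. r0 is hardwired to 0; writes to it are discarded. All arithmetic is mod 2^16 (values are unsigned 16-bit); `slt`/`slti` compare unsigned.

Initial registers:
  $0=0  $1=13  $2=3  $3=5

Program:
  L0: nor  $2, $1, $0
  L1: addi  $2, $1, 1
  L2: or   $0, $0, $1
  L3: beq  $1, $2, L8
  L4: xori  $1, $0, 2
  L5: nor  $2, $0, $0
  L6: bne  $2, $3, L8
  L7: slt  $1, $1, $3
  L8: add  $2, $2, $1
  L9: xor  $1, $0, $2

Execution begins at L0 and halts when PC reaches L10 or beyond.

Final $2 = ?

0

  step pc=0: nor  $2, $1, $0  regs=(0,13,65522,5)
  step pc=1: addi  $2, $1, 1  regs=(0,13,14,5)
  step pc=2: or   $0, $0, $1  regs=(0,13,14,5)
  step pc=3: beq  $1, $2, L8  cond=F  regs=(0,13,14,5)
  step pc=4: xori  $1, $0, 2  regs=(0,2,14,5)
  step pc=5: nor  $2, $0, $0  regs=(0,2,65535,5)
  step pc=6: bne  $2, $3, L8  cond=T  regs=(0,2,65535,5)
  step pc=7: slt  $1, $1, $3  regs=(0,1,65535,5)
  step pc=8: add  $2, $2, $1  regs=(0,1,0,5)
  step pc=9: xor  $1, $0, $2  regs=(0,0,0,5)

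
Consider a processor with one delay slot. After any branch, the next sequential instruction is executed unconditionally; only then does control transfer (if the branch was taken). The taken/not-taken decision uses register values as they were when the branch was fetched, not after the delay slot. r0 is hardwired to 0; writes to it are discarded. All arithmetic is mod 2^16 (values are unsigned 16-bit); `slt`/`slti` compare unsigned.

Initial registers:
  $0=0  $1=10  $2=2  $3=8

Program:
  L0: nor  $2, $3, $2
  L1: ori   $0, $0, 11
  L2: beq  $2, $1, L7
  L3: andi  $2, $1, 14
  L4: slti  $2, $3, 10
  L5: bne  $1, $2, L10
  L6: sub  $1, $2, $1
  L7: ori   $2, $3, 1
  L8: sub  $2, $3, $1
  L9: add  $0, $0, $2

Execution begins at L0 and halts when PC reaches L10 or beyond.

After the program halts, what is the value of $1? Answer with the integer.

PC=0  nor  $2, $3, $2        | $0=0 $1=10 $2=65525 $3=8
PC=1  ori   $0, $0, 11       | $0=0 $1=10 $2=65525 $3=8
PC=2  beq  $2, $1, L7        | $0=0 $1=10 $2=65525 $3=8  [not taken]
PC=3  andi  $2, $1, 14       | $0=0 $1=10 $2=10 $3=8
PC=4  slti  $2, $3, 10       | $0=0 $1=10 $2=1 $3=8
PC=5  bne  $1, $2, L10       | $0=0 $1=10 $2=1 $3=8  [TAKEN]
PC=6  sub  $1, $2, $1        | $0=0 $1=65527 $2=1 $3=8

65527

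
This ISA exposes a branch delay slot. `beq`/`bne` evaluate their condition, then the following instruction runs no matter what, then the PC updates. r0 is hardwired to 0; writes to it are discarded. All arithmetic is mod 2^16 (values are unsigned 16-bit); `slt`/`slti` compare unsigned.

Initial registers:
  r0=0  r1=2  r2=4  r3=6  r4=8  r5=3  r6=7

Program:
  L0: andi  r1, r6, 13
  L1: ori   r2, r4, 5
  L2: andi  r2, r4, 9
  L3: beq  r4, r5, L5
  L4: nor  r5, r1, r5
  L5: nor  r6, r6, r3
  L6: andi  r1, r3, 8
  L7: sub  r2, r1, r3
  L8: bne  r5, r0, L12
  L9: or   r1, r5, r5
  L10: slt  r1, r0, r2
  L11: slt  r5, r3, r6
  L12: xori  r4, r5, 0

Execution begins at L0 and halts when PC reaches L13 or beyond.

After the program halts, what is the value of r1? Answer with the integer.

  step pc=0: andi  r1, r6, 13  regs=(0,5,4,6,8,3,7)
  step pc=1: ori   r2, r4, 5  regs=(0,5,13,6,8,3,7)
  step pc=2: andi  r2, r4, 9  regs=(0,5,8,6,8,3,7)
  step pc=3: beq  r4, r5, L5  cond=F  regs=(0,5,8,6,8,3,7)
  step pc=4: nor  r5, r1, r5  regs=(0,5,8,6,8,65528,7)
  step pc=5: nor  r6, r6, r3  regs=(0,5,8,6,8,65528,65528)
  step pc=6: andi  r1, r3, 8  regs=(0,0,8,6,8,65528,65528)
  step pc=7: sub  r2, r1, r3  regs=(0,0,65530,6,8,65528,65528)
  step pc=8: bne  r5, r0, L12  cond=T  regs=(0,0,65530,6,8,65528,65528)
  step pc=9: or   r1, r5, r5  regs=(0,65528,65530,6,8,65528,65528)
  step pc=12: xori  r4, r5, 0  regs=(0,65528,65530,6,65528,65528,65528)

65528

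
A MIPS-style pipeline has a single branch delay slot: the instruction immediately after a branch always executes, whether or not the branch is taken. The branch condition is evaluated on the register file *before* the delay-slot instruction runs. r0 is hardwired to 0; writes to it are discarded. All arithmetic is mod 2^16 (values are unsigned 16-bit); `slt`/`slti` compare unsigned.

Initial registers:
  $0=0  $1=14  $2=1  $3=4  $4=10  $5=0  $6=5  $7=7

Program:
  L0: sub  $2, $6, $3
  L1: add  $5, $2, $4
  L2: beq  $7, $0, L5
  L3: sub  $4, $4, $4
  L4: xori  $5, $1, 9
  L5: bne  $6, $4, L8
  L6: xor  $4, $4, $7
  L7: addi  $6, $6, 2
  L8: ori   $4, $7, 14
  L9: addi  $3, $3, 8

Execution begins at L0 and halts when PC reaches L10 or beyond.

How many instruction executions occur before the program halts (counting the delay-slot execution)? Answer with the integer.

9

  step pc=0: sub  $2, $6, $3  regs=(0,14,1,4,10,0,5,7)
  step pc=1: add  $5, $2, $4  regs=(0,14,1,4,10,11,5,7)
  step pc=2: beq  $7, $0, L5  cond=F  regs=(0,14,1,4,10,11,5,7)
  step pc=3: sub  $4, $4, $4  regs=(0,14,1,4,0,11,5,7)
  step pc=4: xori  $5, $1, 9  regs=(0,14,1,4,0,7,5,7)
  step pc=5: bne  $6, $4, L8  cond=T  regs=(0,14,1,4,0,7,5,7)
  step pc=6: xor  $4, $4, $7  regs=(0,14,1,4,7,7,5,7)
  step pc=8: ori   $4, $7, 14  regs=(0,14,1,4,15,7,5,7)
  step pc=9: addi  $3, $3, 8  regs=(0,14,1,12,15,7,5,7)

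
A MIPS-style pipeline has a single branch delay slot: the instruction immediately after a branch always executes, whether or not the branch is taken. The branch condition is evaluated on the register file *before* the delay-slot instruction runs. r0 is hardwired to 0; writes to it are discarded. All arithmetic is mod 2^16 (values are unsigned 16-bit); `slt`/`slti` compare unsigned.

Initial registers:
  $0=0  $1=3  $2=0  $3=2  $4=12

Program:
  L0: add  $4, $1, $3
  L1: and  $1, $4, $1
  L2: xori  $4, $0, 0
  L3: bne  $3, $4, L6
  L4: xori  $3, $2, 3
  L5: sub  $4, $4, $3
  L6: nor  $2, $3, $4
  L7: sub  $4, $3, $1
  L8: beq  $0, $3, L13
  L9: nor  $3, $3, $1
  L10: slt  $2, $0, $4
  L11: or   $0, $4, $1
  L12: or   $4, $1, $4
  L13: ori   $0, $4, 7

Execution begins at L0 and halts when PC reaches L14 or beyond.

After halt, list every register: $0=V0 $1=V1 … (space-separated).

[0] add  $4, $1, $3  →  {$0:0, $1:3, $2:0, $3:2, $4:5}
[1] and  $1, $4, $1  →  {$0:0, $1:1, $2:0, $3:2, $4:5}
[2] xori  $4, $0, 0  →  {$0:0, $1:1, $2:0, $3:2, $4:0}
[3] bne  $3, $4, L6  →  {$0:0, $1:1, $2:0, $3:2, $4:0}  ⟨branch taken⟩
[4] xori  $3, $2, 3  →  {$0:0, $1:1, $2:0, $3:3, $4:0}
[6] nor  $2, $3, $4  →  {$0:0, $1:1, $2:65532, $3:3, $4:0}
[7] sub  $4, $3, $1  →  {$0:0, $1:1, $2:65532, $3:3, $4:2}
[8] beq  $0, $3, L13  →  {$0:0, $1:1, $2:65532, $3:3, $4:2}  ⟨branch fallthrough⟩
[9] nor  $3, $3, $1  →  {$0:0, $1:1, $2:65532, $3:65532, $4:2}
[10] slt  $2, $0, $4  →  {$0:0, $1:1, $2:1, $3:65532, $4:2}
[11] or   $0, $4, $1  →  {$0:0, $1:1, $2:1, $3:65532, $4:2}
[12] or   $4, $1, $4  →  {$0:0, $1:1, $2:1, $3:65532, $4:3}
[13] ori   $0, $4, 7  →  {$0:0, $1:1, $2:1, $3:65532, $4:3}

$0=0 $1=1 $2=1 $3=65532 $4=3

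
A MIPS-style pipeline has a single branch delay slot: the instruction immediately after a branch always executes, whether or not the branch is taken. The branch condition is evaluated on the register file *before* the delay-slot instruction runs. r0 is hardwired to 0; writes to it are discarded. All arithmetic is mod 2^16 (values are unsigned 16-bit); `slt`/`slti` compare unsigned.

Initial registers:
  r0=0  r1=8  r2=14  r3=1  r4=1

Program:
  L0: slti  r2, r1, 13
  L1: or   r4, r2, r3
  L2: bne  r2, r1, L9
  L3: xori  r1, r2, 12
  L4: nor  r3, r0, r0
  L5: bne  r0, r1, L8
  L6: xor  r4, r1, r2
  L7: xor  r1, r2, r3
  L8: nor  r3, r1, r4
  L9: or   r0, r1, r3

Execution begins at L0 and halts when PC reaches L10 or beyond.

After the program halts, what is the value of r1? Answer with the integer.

13

PC=0  slti  r2, r1, 13       | r0=0 r1=8 r2=1 r3=1 r4=1
PC=1  or   r4, r2, r3        | r0=0 r1=8 r2=1 r3=1 r4=1
PC=2  bne  r2, r1, L9        | r0=0 r1=8 r2=1 r3=1 r4=1  [TAKEN]
PC=3  xori  r1, r2, 12       | r0=0 r1=13 r2=1 r3=1 r4=1
PC=9  or   r0, r1, r3        | r0=0 r1=13 r2=1 r3=1 r4=1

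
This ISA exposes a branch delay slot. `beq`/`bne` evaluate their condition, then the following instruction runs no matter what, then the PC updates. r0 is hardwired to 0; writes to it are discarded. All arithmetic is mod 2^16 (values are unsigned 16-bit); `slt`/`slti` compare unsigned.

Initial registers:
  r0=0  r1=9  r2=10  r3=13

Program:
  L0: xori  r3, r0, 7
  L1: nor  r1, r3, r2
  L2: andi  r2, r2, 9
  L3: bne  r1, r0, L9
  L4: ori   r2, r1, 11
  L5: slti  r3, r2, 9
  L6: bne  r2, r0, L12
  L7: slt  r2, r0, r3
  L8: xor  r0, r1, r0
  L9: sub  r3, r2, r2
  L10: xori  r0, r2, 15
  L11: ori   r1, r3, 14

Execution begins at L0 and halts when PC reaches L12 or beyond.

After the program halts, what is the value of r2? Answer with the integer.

65531

PC=0  xori  r3, r0, 7        | r0=0 r1=9 r2=10 r3=7
PC=1  nor  r1, r3, r2        | r0=0 r1=65520 r2=10 r3=7
PC=2  andi  r2, r2, 9        | r0=0 r1=65520 r2=8 r3=7
PC=3  bne  r1, r0, L9        | r0=0 r1=65520 r2=8 r3=7  [TAKEN]
PC=4  ori   r2, r1, 11       | r0=0 r1=65520 r2=65531 r3=7
PC=9  sub  r3, r2, r2        | r0=0 r1=65520 r2=65531 r3=0
PC=10 xori  r0, r2, 15       | r0=0 r1=65520 r2=65531 r3=0
PC=11 ori   r1, r3, 14       | r0=0 r1=14 r2=65531 r3=0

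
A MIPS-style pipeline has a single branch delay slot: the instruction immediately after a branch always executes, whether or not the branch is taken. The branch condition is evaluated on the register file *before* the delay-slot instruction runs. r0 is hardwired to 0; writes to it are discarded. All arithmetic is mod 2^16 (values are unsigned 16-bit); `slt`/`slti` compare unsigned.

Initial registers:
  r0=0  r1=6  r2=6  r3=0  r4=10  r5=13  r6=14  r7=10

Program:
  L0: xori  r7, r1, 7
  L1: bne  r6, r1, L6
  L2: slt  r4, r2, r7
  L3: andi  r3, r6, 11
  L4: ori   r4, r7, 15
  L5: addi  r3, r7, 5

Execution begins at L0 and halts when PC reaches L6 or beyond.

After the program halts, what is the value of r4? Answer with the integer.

  step pc=0: xori  r7, r1, 7  regs=(0,6,6,0,10,13,14,1)
  step pc=1: bne  r6, r1, L6  cond=T  regs=(0,6,6,0,10,13,14,1)
  step pc=2: slt  r4, r2, r7  regs=(0,6,6,0,0,13,14,1)

0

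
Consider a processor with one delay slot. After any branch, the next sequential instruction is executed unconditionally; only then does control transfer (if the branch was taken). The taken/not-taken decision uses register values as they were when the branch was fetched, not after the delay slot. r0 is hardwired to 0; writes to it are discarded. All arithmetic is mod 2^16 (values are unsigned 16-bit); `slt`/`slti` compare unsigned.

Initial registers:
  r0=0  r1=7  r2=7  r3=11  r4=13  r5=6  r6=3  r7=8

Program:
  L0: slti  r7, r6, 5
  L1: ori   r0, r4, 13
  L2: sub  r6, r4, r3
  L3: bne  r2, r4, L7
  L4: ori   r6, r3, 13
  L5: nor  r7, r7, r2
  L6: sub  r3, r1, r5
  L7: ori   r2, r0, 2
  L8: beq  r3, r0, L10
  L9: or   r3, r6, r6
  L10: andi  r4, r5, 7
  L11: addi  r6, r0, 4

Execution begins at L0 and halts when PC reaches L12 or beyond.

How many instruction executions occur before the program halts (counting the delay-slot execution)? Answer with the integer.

  step pc=0: slti  r7, r6, 5  regs=(0,7,7,11,13,6,3,1)
  step pc=1: ori   r0, r4, 13  regs=(0,7,7,11,13,6,3,1)
  step pc=2: sub  r6, r4, r3  regs=(0,7,7,11,13,6,2,1)
  step pc=3: bne  r2, r4, L7  cond=T  regs=(0,7,7,11,13,6,2,1)
  step pc=4: ori   r6, r3, 13  regs=(0,7,7,11,13,6,15,1)
  step pc=7: ori   r2, r0, 2  regs=(0,7,2,11,13,6,15,1)
  step pc=8: beq  r3, r0, L10  cond=F  regs=(0,7,2,11,13,6,15,1)
  step pc=9: or   r3, r6, r6  regs=(0,7,2,15,13,6,15,1)
  step pc=10: andi  r4, r5, 7  regs=(0,7,2,15,6,6,15,1)
  step pc=11: addi  r6, r0, 4  regs=(0,7,2,15,6,6,4,1)

10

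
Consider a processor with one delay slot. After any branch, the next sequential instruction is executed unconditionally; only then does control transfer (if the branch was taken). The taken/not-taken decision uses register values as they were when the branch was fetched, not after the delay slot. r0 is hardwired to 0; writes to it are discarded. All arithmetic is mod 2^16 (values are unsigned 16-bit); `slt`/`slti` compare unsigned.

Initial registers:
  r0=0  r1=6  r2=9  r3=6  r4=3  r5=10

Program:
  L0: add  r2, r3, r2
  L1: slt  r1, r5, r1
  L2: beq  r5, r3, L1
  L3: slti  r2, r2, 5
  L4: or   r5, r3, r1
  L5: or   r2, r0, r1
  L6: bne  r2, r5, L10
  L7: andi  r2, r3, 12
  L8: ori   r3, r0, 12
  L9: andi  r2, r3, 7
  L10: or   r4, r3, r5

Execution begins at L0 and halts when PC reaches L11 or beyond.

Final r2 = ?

#0 add  r2, r3, r2 ; 0/6/15/6/3/10
#1 slt  r1, r5, r1 ; 0/0/15/6/3/10
#2 beq  r5, r3, L1 ; 0/0/15/6/3/10 ; →fallthru
#3 slti  r2, r2, 5 ; 0/0/0/6/3/10
#4 or   r5, r3, r1 ; 0/0/0/6/3/6
#5 or   r2, r0, r1 ; 0/0/0/6/3/6
#6 bne  r2, r5, L10 ; 0/0/0/6/3/6 ; →target
#7 andi  r2, r3, 12 ; 0/0/4/6/3/6
#10 or   r4, r3, r5 ; 0/0/4/6/6/6

4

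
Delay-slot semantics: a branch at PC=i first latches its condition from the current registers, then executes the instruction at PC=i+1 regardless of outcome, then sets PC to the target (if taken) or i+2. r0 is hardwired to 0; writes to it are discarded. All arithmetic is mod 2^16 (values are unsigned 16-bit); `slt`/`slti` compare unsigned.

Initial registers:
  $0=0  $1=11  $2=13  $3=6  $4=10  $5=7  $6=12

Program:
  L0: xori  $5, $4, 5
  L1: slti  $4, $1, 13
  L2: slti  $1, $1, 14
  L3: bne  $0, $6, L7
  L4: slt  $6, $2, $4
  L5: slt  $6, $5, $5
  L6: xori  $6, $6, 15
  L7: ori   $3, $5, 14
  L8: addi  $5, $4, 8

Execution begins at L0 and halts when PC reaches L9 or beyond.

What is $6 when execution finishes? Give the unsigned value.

0

  step pc=0: xori  $5, $4, 5  regs=(0,11,13,6,10,15,12)
  step pc=1: slti  $4, $1, 13  regs=(0,11,13,6,1,15,12)
  step pc=2: slti  $1, $1, 14  regs=(0,1,13,6,1,15,12)
  step pc=3: bne  $0, $6, L7  cond=T  regs=(0,1,13,6,1,15,12)
  step pc=4: slt  $6, $2, $4  regs=(0,1,13,6,1,15,0)
  step pc=7: ori   $3, $5, 14  regs=(0,1,13,15,1,15,0)
  step pc=8: addi  $5, $4, 8  regs=(0,1,13,15,1,9,0)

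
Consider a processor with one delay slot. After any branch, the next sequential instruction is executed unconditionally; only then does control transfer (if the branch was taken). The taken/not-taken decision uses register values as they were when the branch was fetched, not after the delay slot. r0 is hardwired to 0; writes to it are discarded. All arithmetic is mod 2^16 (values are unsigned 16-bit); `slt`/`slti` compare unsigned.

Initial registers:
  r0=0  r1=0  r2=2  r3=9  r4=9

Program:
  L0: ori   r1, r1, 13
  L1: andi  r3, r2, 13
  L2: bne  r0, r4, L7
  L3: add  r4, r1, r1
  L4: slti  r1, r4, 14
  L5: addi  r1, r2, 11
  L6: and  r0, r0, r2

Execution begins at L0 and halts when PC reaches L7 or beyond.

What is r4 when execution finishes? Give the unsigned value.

26

#0 ori   r1, r1, 13 ; 0/13/2/9/9
#1 andi  r3, r2, 13 ; 0/13/2/0/9
#2 bne  r0, r4, L7 ; 0/13/2/0/9 ; →target
#3 add  r4, r1, r1 ; 0/13/2/0/26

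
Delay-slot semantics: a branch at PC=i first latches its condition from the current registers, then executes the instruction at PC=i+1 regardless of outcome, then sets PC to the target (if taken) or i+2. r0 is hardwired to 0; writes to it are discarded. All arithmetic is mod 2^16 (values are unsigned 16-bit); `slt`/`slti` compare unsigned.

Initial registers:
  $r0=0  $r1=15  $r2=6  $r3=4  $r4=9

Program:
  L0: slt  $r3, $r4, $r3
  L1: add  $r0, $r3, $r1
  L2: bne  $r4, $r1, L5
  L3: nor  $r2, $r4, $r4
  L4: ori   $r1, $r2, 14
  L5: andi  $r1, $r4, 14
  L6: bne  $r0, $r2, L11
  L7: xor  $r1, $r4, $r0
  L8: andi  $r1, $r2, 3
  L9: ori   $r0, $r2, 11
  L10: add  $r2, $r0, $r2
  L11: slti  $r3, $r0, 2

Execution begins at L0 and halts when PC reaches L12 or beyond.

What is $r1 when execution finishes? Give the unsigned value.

#0 slt  $r3, $r4, $r3 ; 0/15/6/0/9
#1 add  $r0, $r3, $r1 ; 0/15/6/0/9
#2 bne  $r4, $r1, L5 ; 0/15/6/0/9 ; →target
#3 nor  $r2, $r4, $r4 ; 0/15/65526/0/9
#5 andi  $r1, $r4, 14 ; 0/8/65526/0/9
#6 bne  $r0, $r2, L11 ; 0/8/65526/0/9 ; →target
#7 xor  $r1, $r4, $r0 ; 0/9/65526/0/9
#11 slti  $r3, $r0, 2 ; 0/9/65526/1/9

9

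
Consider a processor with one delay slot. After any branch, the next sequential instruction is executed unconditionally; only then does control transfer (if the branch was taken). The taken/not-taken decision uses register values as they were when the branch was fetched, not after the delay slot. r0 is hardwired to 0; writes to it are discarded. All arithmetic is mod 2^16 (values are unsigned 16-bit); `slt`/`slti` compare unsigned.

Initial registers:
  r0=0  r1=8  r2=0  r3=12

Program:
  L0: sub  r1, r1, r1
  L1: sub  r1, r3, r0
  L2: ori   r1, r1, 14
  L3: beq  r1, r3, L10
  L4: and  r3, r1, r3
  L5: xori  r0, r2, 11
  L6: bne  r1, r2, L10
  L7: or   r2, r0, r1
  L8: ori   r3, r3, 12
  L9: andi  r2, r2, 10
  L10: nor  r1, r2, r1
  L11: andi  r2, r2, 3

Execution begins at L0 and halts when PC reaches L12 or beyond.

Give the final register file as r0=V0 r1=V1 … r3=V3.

#0 sub  r1, r1, r1 ; 0/0/0/12
#1 sub  r1, r3, r0 ; 0/12/0/12
#2 ori   r1, r1, 14 ; 0/14/0/12
#3 beq  r1, r3, L10 ; 0/14/0/12 ; →fallthru
#4 and  r3, r1, r3 ; 0/14/0/12
#5 xori  r0, r2, 11 ; 0/14/0/12
#6 bne  r1, r2, L10 ; 0/14/0/12 ; →target
#7 or   r2, r0, r1 ; 0/14/14/12
#10 nor  r1, r2, r1 ; 0/65521/14/12
#11 andi  r2, r2, 3 ; 0/65521/2/12

r0=0 r1=65521 r2=2 r3=12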